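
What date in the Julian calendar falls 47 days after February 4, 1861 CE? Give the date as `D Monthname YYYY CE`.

The starting date is JDN 2400823; 2400823 + 47 = 2400870.
JDN 2400870 corresponds to 23 March 1861 CE.

23 March 1861 CE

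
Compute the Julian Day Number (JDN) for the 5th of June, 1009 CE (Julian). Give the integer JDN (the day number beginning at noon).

In the proleptic Gregorian calendar the same day is 11 June 1009.
JDN 2299161 is 15 October 1582 CE (Gregorian); the target day is −209410 days from there, so JDN = 2089751.

2089751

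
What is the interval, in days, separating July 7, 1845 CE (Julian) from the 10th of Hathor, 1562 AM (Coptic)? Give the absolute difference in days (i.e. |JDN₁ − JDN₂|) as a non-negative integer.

First date → JDN 2395132; second date → JDN 2395254.
The interval is |2395132 − 2395254| = 122 days.

122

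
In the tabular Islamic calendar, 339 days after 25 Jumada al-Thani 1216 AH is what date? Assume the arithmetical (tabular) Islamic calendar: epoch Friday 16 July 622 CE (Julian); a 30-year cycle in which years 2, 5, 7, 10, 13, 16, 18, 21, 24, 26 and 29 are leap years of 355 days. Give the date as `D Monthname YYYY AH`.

JDN of 25 Jumada al-Thani 1216 AH = 2379167.
2379167 + 339 = 2379506.
JDN 2379506 in the tabular Islamic calendar is 9 Jumada al-Thani 1217 AH.

9 Jumada al-Thani 1217 AH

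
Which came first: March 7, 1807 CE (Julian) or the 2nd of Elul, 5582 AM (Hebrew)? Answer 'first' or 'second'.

first

First date → JDN 2381130; second date → JDN 2386762.
JDN 2381130 < JDN 2386762, so the first date is earlier.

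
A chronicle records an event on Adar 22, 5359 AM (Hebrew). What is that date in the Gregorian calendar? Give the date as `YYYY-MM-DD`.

Julian Day Number of the source date = 2305160.
Converting JDN 2305160 to the Gregorian calendar gives 19 March 1599 CE.

1599-03-19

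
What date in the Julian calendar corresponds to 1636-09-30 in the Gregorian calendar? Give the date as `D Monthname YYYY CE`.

At this point the Julian calendar is 10 days behind the Gregorian.
30 September 1636 Gregorian − 10 days → 20 September 1636 Julian.

20 September 1636 CE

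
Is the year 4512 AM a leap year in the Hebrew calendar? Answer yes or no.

no

Hebrew year 4512 is year 9 of its 19-year Metonic cycle; leap years are at positions 3, 6, 8, 11, 14, 17, 19, so it is a common year (12 months).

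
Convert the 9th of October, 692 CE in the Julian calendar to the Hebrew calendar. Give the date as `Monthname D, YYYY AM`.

Tishrei 23, 4453 AM

The source date corresponds to 12 October 692 in the proleptic Gregorian calendar (JDN 1974093).
That day falls on 23 Tishrei 4453 AM in the Hebrew calendar.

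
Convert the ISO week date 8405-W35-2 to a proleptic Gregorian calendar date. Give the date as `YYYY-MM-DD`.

ISO week 1 of 8405 is the week containing the first Thursday of 8405.
Week 35, day 2 (Tuesday) lands on 8405-08-30.

8405-08-30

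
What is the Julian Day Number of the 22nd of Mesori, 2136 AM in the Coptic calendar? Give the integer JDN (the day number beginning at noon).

2605190

In the Gregorian calendar the same day is 31 August 2420.
JDN 2299161 is 15 October 1582 CE (Gregorian); the target day is +306029 days from there, so JDN = 2605190.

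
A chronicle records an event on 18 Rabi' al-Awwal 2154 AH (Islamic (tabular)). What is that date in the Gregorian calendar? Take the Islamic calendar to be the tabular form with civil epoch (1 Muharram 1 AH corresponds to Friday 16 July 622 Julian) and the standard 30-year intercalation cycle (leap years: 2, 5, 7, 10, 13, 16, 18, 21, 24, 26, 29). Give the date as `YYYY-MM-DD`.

Both dates share Julian Day Number 2711467; in the Gregorian calendar that is 24 August 2711 CE.

2711-08-24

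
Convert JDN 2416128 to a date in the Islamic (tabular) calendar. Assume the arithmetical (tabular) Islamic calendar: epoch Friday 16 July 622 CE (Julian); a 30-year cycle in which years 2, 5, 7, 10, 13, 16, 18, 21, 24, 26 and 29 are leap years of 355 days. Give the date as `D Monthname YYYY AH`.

13 Shawwal 1320 AH

The Gregorian equivalent of JDN 2416128 is 13 January 1903.
In the tabular Islamic calendar that day is 13 Shawwal 1320 AH.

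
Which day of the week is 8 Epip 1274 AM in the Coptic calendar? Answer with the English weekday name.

Saturday

Equivalently 12 July 1558 Gregorian, JDN 2290300.
2290300 ≡ 5 (mod 7); counting from Monday = 0 gives Saturday.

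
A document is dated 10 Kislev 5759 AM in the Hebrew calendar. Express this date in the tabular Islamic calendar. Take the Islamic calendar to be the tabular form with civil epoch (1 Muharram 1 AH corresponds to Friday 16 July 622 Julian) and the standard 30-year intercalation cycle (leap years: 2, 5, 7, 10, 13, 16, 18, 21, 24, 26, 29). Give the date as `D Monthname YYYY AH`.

Julian Day Number of the source date = 2451147.
Converting JDN 2451147 to the tabular Islamic calendar gives 9 Sha'ban 1419 AH.

9 Sha'ban 1419 AH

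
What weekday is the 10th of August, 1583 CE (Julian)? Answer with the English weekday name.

This is JDN 2299470 (20 August 1583 Gregorian).
Since JDN mod 7 = 5 (0 = Monday), the day is Saturday.

Saturday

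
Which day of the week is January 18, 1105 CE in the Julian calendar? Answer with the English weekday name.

In the proleptic Gregorian calendar this is 25 January 1105 (JDN 2124677).
2124677 ≡ 2 (mod 7); counting from Monday = 0 gives Wednesday.

Wednesday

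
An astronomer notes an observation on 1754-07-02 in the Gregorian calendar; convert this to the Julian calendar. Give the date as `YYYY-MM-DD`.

1754-06-21

The Julian–Gregorian offset here is 11 days (Julian trailing).
2 July 1754 Gregorian − 11 days → 21 June 1754 Julian.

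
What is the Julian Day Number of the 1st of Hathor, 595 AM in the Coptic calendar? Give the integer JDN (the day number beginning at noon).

Equivalently 1 November 878 (proleptic Gregorian).
JDN 2299161 is 15 October 1582 CE (Gregorian); the target day is −257113 days from there, so JDN = 2042048.

2042048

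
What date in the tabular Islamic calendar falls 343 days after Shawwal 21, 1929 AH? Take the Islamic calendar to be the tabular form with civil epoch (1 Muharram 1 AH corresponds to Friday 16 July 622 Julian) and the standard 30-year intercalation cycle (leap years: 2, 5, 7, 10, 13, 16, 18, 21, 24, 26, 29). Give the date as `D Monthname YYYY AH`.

10 Shawwal 1930 AH

Counting 343 days forward from JDN 2631945 reaches JDN 2632288, which is 10 Shawwal 1930 AH.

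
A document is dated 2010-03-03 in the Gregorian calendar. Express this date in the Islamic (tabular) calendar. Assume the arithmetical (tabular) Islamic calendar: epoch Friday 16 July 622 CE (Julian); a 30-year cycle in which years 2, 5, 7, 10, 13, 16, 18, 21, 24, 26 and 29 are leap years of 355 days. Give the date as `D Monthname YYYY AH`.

17 Rabi' al-Awwal 1431 AH

Both dates share Julian Day Number 2455259; in the tabular Islamic calendar that is 17 Rabi' al-Awwal 1431 AH.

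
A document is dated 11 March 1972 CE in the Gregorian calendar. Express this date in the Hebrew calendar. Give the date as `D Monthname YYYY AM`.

Julian Day Number of the source date = 2441388.
Converting JDN 2441388 to the Hebrew calendar gives 25 Adar 5732 AM.

25 Adar 5732 AM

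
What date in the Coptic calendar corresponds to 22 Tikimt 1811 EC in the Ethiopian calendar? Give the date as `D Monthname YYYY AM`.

Julian Day Number of the source date = 2385374.
Converting JDN 2385374 to the Coptic calendar gives 22 Paopi 1535 AM.

22 Paopi 1535 AM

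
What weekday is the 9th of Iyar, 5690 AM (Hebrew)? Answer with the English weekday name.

Wednesday

This is JDN 2426104 (7 May 1930 Gregorian).
2426104 ≡ 2 (mod 7); counting from Monday = 0 gives Wednesday.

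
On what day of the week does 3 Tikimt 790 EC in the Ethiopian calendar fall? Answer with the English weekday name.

In the proleptic Gregorian calendar this is 4 October 797 (JDN 2012435).
JDN 2012435 mod 7 = 5, and JDN 0 was a Monday, so this is a Saturday.

Saturday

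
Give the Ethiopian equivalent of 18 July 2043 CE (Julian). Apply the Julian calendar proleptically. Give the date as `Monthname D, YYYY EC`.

Hamle 24, 2035 EC

Julian Day Number of the source date = 2467462.
Converting JDN 2467462 to the Ethiopian calendar gives 24 Hamle 2035 EC.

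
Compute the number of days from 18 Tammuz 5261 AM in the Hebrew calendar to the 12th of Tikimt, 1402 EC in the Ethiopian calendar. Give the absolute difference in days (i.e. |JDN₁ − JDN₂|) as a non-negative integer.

First date → JDN 2269483; second date → JDN 2235977.
The interval is |2269483 − 2235977| = 33506 days.

33506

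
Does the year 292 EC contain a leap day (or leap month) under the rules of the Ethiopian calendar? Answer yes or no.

292 mod 4 = 0; in the Ethiopian calendar a year is leap when year mod 4 = 3, so it is a common year.

no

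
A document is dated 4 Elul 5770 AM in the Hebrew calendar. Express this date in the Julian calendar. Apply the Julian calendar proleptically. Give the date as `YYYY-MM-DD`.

The source date corresponds to 14 August 2010 in the Gregorian calendar (JDN 2455423).
That day falls on 1 August 2010 CE in the Julian calendar.

2010-08-01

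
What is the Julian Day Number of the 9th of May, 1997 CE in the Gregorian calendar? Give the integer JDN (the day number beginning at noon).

JDN 2400001 is 17 November 1858 CE (Gregorian), MJD 0; the target day is +50577 days from there, so JDN = 2450578.

2450578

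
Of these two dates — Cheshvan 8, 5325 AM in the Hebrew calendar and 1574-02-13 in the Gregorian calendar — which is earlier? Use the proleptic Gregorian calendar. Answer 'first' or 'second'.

The two dates have Julian Day Numbers 2292596 and 2295995 respectively.
Since 2292596 < 2295995, the first date comes first.

first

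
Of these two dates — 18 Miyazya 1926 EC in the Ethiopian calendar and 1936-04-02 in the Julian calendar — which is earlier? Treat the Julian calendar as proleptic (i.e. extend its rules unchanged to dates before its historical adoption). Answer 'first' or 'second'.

first

Converting both to JDN: 2427554 vs 2428274; the smaller is the first.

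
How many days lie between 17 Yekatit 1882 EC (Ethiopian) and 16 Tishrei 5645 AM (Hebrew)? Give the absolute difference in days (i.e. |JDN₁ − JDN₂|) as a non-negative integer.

First date → JDN 2411422; second date → JDN 2409455.
The interval is |2411422 − 2409455| = 1967 days.

1967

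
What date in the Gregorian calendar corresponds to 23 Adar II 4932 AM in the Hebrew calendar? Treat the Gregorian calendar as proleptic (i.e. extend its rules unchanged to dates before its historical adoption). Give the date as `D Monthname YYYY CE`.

28 March 1172 CE

Both dates share Julian Day Number 2149211; in the Gregorian calendar that is 28 March 1172 CE.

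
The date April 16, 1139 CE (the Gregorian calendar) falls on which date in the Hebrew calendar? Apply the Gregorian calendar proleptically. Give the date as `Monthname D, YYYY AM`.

Iyar 7, 4899 AM

Julian Day Number of the source date = 2137176.
Converting JDN 2137176 to the Hebrew calendar gives 7 Iyar 4899 AM.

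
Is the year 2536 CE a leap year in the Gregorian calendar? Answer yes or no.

yes

2536 is divisible by 4 and not by 100, so it is a leap year.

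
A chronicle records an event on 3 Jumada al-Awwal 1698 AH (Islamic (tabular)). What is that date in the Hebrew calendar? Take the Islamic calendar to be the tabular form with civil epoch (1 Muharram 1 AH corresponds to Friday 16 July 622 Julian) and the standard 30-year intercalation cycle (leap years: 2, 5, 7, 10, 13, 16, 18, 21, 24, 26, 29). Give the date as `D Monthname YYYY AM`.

The source date corresponds to 5 May 2269 in the Gregorian calendar (JDN 2549920).
That day falls on 3 Iyar 6029 AM in the Hebrew calendar.

3 Iyar 6029 AM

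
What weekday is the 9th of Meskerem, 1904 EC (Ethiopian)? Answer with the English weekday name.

Wednesday

Equivalently 20 September 1911 Gregorian, JDN 2419300.
2419300 ≡ 2 (mod 7); counting from Monday = 0 gives Wednesday.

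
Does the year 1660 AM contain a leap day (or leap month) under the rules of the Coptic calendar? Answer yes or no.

no

1660 mod 4 = 0; in the Coptic calendar a year is leap when year mod 4 = 3, so it is a common year.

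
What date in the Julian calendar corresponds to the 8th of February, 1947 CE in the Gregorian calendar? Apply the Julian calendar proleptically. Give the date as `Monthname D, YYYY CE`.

At this point the Julian calendar is 13 days behind the Gregorian.
8 February 1947 Gregorian − 13 days → 26 January 1947 Julian.

January 26, 1947 CE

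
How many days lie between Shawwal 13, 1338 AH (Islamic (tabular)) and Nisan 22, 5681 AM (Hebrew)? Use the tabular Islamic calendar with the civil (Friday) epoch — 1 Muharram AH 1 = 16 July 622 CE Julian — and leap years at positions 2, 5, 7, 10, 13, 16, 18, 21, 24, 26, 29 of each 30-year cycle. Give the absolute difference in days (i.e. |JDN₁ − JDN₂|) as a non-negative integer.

304

JDN of the first date = 2422506.
JDN of the second date = 2422810.
|2422810 − 2422506| = 304.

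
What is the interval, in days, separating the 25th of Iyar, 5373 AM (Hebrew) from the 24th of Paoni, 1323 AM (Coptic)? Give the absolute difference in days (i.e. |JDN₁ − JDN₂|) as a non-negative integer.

2149

JDN of the first date = 2310332.
JDN of the second date = 2308183.
|2308183 − 2310332| = 2149.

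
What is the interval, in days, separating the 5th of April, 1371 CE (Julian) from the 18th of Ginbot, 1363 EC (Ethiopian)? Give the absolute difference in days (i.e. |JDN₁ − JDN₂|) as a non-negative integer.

JDN of the first date = 2221910.
JDN of the second date = 2221948.
|2221948 − 2221910| = 38.

38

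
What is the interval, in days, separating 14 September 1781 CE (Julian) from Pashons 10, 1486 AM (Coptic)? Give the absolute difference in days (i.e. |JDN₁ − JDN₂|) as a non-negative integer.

First date → JDN 2371825; second date → JDN 2367675.
The interval is |2371825 − 2367675| = 4150 days.

4150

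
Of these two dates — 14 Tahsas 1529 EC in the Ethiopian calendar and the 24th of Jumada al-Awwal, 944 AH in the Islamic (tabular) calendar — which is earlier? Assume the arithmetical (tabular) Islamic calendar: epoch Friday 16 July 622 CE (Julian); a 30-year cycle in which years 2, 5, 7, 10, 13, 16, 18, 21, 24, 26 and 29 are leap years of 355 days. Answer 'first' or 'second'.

The two dates have Julian Day Numbers 2282426 and 2282749 respectively.
Since 2282426 < 2282749, the first date comes first.

first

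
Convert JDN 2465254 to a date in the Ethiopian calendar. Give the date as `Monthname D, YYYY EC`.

JDN 2465254 is 14 July 2037 in the Gregorian calendar.
In the Ethiopian calendar that day is Hamle 7, 2029 EC.

Hamle 7, 2029 EC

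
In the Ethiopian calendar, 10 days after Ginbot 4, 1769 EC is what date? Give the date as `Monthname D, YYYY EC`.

Counting 10 days forward from JDN 2370226 reaches JDN 2370236, which is Ginbot 14, 1769 EC.

Ginbot 14, 1769 EC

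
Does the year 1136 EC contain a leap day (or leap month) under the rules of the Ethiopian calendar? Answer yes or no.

no

1136 mod 4 = 0; in the Ethiopian calendar a year is leap when year mod 4 = 3, so it is a common year.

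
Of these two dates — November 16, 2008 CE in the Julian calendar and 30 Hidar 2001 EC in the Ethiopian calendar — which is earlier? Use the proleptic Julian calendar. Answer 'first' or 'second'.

first

The two dates have Julian Day Numbers 2454800 and 2454810 respectively.
Since 2454800 < 2454810, the first date comes first.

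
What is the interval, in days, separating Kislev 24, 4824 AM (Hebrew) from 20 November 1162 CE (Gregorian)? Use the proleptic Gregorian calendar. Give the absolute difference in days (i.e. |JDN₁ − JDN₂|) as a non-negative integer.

JDN of the first date = 2109640.
JDN of the second date = 2145795.
|2145795 − 2109640| = 36155.

36155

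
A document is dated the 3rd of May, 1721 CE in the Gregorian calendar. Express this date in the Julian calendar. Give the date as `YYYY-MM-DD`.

For dates in this range the Gregorian date is 11 days ahead of the Julian.
3 May 1721 Gregorian − 11 days → 22 April 1721 Julian.

1721-04-22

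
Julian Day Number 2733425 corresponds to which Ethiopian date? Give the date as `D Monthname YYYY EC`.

JDN 2733425 is 6 October 2771 in the Gregorian calendar.
In the Ethiopian calendar that day is 19 Meskerem 2764 EC.

19 Meskerem 2764 EC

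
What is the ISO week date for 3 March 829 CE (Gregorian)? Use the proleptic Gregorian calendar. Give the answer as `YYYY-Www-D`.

The weekday is Saturday (ISO weekday 6).
That Saturday belongs to ISO week 9 of ISO year 829.

0829-W09-6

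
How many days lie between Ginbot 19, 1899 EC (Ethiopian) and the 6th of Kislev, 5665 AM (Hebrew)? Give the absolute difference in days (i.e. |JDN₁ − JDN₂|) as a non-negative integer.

924

First date → JDN 2417723; second date → JDN 2416799.
The interval is |2417723 − 2416799| = 924 days.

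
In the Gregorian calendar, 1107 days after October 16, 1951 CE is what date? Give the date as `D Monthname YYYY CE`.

27 October 1954 CE

JDN of October 16, 1951 CE = 2433936.
2433936 + 1107 = 2435043.
JDN 2435043 in the Gregorian calendar is 27 October 1954 CE.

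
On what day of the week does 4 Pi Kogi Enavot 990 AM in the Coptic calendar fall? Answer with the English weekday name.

Equivalently 3 September 1274 Gregorian, JDN 2186625.
Since JDN mod 7 = 0 (0 = Monday), the day is Monday.

Monday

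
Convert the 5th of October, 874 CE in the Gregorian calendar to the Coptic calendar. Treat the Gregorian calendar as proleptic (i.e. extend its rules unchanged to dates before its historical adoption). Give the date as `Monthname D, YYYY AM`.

Paopi 4, 591 AM

Julian Day Number of the source date = 2040560.
Converting JDN 2040560 to the Coptic calendar gives 4 Paopi 591 AM.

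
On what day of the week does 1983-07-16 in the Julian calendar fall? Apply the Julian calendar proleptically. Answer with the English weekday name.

In the Gregorian calendar this is 29 July 1983 (JDN 2445545).
JDN 2445545 mod 7 = 4, and JDN 0 was a Monday, so this is a Friday.

Friday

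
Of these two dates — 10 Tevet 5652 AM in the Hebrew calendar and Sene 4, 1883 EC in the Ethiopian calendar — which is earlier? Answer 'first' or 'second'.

second

The two dates have Julian Day Numbers 2412108 and 2411894 respectively.
Since 2411894 < 2412108, the second date comes first.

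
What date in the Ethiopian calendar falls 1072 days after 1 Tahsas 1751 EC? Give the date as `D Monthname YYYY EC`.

7 Hidar 1754 EC

JDN of 1 Tahsas 1751 EC = 2363498.
2363498 + 1072 = 2364570.
JDN 2364570 in the Ethiopian calendar is 7 Hidar 1754 EC.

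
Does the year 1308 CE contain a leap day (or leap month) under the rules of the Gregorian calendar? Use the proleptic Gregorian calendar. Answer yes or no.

yes

1308 is divisible by 4 and not by 100, so it is a leap year.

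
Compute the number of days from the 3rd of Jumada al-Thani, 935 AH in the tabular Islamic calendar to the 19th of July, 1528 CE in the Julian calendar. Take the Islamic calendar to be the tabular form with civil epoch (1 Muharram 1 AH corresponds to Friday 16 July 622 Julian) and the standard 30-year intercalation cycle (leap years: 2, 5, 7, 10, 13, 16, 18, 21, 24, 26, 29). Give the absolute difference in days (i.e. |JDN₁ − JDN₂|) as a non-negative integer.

208

JDN of the first date = 2279568.
JDN of the second date = 2279360.
|2279360 − 2279568| = 208.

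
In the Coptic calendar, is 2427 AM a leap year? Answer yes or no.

yes

2427 mod 4 = 3; in the Coptic calendar a year is leap when year mod 4 = 3, so it is a leap year.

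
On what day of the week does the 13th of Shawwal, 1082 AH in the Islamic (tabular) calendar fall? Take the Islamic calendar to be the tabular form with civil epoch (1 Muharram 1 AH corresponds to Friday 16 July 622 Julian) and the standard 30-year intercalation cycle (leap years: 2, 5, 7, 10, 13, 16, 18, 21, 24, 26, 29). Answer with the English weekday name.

Equivalently 12 February 1672 Gregorian, JDN 2331788.
Since JDN mod 7 = 4 (0 = Monday), the day is Friday.

Friday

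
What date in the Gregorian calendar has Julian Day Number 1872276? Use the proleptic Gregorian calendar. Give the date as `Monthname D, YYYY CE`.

JDN 2451545 is 1 Jan 2000; 1872276 is −579269 days from there.

January 6, 414 CE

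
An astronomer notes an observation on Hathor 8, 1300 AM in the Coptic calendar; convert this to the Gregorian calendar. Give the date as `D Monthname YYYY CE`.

15 November 1583 CE

Julian Day Number of the source date = 2299557.
Converting JDN 2299557 to the Gregorian calendar gives 15 November 1583 CE.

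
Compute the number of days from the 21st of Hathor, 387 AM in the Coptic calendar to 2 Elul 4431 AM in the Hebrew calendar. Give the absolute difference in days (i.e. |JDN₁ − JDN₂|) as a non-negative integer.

270

First date → JDN 1966096; second date → JDN 1966366.
The interval is |1966096 − 1966366| = 270 days.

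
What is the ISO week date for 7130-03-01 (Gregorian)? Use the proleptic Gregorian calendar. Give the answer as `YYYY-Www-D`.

7130-W09-6

The weekday is Saturday (ISO weekday 6).
That Saturday belongs to ISO week 9 of ISO year 7130.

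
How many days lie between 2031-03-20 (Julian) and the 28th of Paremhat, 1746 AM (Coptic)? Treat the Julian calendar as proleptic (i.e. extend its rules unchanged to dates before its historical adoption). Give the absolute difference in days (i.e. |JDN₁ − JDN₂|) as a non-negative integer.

First date → JDN 2462959; second date → JDN 2462598.
The interval is |2462959 − 2462598| = 361 days.

361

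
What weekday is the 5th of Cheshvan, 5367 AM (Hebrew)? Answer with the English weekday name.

In the Gregorian calendar this is 5 November 1606 (JDN 2307948).
Since JDN mod 7 = 6 (0 = Monday), the day is Sunday.

Sunday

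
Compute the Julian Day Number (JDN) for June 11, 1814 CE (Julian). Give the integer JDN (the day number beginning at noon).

2383783

In the Gregorian calendar the same day is 23 June 1814.
JDN 2299161 is 15 October 1582 CE (Gregorian); the target day is +84622 days from there, so JDN = 2383783.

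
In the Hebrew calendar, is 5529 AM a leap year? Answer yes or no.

yes

Hebrew year 5529 is year 19 of its 19-year Metonic cycle; leap years are at positions 3, 6, 8, 11, 14, 17, 19, so it is a leap year (13 months).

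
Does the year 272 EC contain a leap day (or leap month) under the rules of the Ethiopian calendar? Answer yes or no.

no

272 mod 4 = 0; in the Ethiopian calendar a year is leap when year mod 4 = 3, so it is a common year.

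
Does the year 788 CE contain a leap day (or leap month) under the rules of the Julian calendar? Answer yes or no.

yes

788 mod 4 = 0, so it is a leap year in the Julian calendar.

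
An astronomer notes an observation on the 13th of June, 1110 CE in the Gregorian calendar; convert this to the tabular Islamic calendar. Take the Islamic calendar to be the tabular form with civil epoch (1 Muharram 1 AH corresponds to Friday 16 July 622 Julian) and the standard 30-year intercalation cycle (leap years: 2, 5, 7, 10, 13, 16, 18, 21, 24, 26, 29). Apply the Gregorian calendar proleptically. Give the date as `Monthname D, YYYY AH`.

Dhu al-Qa'dah 16, 503 AH

Both dates share Julian Day Number 2126642; in the tabular Islamic calendar that is 16 Dhu al-Qa'dah 503 AH.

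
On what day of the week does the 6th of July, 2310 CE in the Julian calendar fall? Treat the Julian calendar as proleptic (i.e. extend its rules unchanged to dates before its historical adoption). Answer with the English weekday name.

Friday

This is JDN 2564972 (22 July 2310 Gregorian).
JDN 2564972 mod 7 = 4, and JDN 0 was a Monday, so this is a Friday.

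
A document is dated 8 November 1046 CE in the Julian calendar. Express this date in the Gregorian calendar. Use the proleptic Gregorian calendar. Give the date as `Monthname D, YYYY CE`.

For dates in this range the Gregorian date is 6 days ahead of the Julian.
8 November 1046 Julian + 6 days → 14 November 1046 Gregorian.

November 14, 1046 CE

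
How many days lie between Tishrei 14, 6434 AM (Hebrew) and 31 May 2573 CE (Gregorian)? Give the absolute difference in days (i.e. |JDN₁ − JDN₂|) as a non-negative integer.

36663

JDN of the first date = 2697643.
JDN of the second date = 2660980.
|2660980 − 2697643| = 36663.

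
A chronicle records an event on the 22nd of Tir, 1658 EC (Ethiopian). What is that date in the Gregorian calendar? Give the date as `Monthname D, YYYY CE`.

January 27, 1666 CE

Julian Day Number of the source date = 2329581.
Converting JDN 2329581 to the Gregorian calendar gives 27 January 1666 CE.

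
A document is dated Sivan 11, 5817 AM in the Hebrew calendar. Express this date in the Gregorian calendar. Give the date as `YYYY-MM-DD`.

Julian Day Number of the source date = 2472528.
Converting JDN 2472528 to the Gregorian calendar gives 13 June 2057 CE.

2057-06-13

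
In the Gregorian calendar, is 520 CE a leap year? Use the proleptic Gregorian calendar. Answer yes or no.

yes

520 is divisible by 4 and not by 100, so it is a leap year.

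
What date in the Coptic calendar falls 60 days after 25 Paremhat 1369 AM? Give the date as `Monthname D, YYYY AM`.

Pashons 25, 1369 AM

Counting 60 days forward from JDN 2324896 reaches JDN 2324956, which is Pashons 25, 1369 AM.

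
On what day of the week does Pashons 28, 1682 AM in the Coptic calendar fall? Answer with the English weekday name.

This is JDN 2439282 (5 June 1966 Gregorian).
Since JDN mod 7 = 6 (0 = Monday), the day is Sunday.

Sunday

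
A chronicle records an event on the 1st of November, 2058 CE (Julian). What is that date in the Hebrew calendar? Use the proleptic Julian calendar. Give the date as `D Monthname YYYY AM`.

27 Cheshvan 5819 AM

The source date corresponds to 14 November 2058 in the Gregorian calendar (JDN 2473047).
That day falls on 27 Cheshvan 5819 AM in the Hebrew calendar.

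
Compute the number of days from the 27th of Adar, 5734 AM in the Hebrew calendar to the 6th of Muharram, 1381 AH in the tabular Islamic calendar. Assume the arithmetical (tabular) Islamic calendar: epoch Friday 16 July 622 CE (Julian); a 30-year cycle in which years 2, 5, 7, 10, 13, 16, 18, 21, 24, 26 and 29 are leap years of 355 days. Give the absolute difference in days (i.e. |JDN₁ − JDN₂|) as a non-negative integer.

4657

JDN of the first date = 2442128.
JDN of the second date = 2437471.
|2437471 − 2442128| = 4657.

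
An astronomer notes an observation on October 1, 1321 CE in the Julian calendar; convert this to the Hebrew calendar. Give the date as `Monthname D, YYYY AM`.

Tishrei 8, 5082 AM

The source date corresponds to 9 October 1321 in the proleptic Gregorian calendar (JDN 2203827).
That day falls on 8 Tishrei 5082 AM in the Hebrew calendar.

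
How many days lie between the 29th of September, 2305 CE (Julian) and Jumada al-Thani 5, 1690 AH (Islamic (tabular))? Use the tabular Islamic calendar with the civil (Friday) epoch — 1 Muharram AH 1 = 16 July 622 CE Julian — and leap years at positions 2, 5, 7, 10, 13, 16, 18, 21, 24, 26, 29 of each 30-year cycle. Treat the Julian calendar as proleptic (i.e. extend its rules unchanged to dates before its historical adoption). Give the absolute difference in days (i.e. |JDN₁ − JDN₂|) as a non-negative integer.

JDN of the first date = 2563231.
JDN of the second date = 2547117.
|2547117 − 2563231| = 16114.

16114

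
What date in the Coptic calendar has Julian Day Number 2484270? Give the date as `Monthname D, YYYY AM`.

The Gregorian equivalent of JDN 2484270 is 6 August 2089.
In the Coptic calendar that day is Epip 30, 1805 AM.

Epip 30, 1805 AM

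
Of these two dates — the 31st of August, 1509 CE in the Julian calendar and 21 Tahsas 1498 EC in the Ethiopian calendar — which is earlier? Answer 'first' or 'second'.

Converting both to JDN: 2272463 vs 2271110; the smaller is the second.

second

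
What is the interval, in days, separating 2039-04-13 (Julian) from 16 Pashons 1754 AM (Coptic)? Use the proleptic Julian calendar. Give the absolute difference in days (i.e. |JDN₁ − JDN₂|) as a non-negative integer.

JDN of the first date = 2465905.
JDN of the second date = 2465568.
|2465568 − 2465905| = 337.

337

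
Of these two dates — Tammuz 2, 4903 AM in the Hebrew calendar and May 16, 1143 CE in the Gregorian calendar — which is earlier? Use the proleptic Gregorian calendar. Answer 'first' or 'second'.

First date → JDN 2138705; second date → JDN 2138667.
JDN 2138667 < JDN 2138705, so the second date is earlier.

second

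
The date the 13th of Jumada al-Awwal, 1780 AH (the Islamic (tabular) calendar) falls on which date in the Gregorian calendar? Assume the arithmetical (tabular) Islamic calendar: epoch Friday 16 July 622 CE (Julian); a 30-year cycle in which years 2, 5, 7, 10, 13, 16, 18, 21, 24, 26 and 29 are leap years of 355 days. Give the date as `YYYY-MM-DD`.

2348-12-05

Both dates share Julian Day Number 2578988; in the Gregorian calendar that is 5 December 2348 CE.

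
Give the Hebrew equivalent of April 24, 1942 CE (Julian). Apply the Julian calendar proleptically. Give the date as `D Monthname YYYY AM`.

The source date corresponds to 7 May 1942 in the Gregorian calendar (JDN 2430487).
That day falls on 20 Iyar 5702 AM in the Hebrew calendar.

20 Iyar 5702 AM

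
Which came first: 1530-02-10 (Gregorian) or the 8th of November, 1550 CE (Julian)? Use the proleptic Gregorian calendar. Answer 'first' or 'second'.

The two dates have Julian Day Numbers 2279921 and 2287507 respectively.
Since 2279921 < 2287507, the first date comes first.

first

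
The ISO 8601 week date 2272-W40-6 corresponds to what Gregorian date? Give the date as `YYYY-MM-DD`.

ISO week 1 of 2272 is the week containing the first Thursday of 2272.
Week 40, day 6 (Saturday) lands on 2272-10-05.

2272-10-05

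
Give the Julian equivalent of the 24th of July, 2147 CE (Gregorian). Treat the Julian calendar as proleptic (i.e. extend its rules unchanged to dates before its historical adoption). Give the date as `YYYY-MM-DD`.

2147-07-10

At this point the Julian calendar is 14 days behind the Gregorian.
24 July 2147 Gregorian − 14 days → 10 July 2147 Julian.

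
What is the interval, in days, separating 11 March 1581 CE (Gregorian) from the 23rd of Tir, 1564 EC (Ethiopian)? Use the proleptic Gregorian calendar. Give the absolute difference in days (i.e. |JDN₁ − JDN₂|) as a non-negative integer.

JDN of the first date = 2298578.
JDN of the second date = 2295249.
|2295249 − 2298578| = 3329.

3329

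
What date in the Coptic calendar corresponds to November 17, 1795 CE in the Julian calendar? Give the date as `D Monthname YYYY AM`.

Julian Day Number of the source date = 2377002.
Converting JDN 2377002 to the Coptic calendar gives 20 Hathor 1512 AM.

20 Hathor 1512 AM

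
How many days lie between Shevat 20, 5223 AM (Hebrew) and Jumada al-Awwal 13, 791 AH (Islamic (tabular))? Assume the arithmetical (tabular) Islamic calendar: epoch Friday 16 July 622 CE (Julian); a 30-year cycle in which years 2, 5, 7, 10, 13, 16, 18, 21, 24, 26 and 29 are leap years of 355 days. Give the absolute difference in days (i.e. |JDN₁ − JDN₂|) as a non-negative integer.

First date → JDN 2255429; second date → JDN 2228520.
The interval is |2255429 − 2228520| = 26909 days.

26909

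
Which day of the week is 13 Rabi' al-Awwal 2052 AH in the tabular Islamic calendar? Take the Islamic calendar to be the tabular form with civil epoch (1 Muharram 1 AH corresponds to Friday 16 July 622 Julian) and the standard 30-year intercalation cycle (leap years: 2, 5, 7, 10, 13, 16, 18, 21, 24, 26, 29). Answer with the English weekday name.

This is JDN 2675317 (1 September 2612 Gregorian).
Since JDN mod 7 = 1 (0 = Monday), the day is Tuesday.

Tuesday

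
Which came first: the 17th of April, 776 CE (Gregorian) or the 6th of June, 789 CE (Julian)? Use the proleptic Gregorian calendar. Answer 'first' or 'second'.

first

First date → JDN 2004595; second date → JDN 2009397.
JDN 2004595 < JDN 2009397, so the first date is earlier.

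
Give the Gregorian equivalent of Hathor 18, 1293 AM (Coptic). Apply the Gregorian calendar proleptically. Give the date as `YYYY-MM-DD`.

Both dates share Julian Day Number 2297010; in the Gregorian calendar that is 24 November 1576 CE.

1576-11-24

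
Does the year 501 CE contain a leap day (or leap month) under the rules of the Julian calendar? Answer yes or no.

501 mod 4 = 1, so it is a common year in the Julian calendar.

no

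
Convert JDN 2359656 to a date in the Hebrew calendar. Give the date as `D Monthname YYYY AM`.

5 Sivan 5508 AM

JDN 2359656 is 1 June 1748 in the Gregorian calendar.
In the Hebrew calendar that day is 5 Sivan 5508 AM.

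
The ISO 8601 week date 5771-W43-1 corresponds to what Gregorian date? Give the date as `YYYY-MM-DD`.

ISO week 1 of 5771 is the week containing the first Thursday of 5771.
Week 43, day 1 (Monday) lands on 5771-10-21.

5771-10-21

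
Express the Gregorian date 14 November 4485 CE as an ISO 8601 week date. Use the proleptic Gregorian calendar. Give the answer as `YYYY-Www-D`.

The weekday is Wednesday (ISO weekday 3).
That Wednesday belongs to ISO week 46 of ISO year 4485.

4485-W46-3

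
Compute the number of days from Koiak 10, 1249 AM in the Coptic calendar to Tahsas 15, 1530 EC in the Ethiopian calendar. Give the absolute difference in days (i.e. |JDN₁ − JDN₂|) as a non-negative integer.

1831

JDN of the first date = 2280961.
JDN of the second date = 2282792.
|2282792 − 2280961| = 1831.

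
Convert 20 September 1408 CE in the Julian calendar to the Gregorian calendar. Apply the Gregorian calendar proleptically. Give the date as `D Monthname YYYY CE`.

At this point the Julian calendar is 9 days behind the Gregorian.
20 September 1408 Julian + 9 days → 29 September 1408 Gregorian.

29 September 1408 CE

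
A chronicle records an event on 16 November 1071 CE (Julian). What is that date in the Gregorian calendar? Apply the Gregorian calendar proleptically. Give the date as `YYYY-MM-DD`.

1071-11-22

The Julian–Gregorian offset here is 6 days (Julian trailing).
16 November 1071 Julian + 6 days → 22 November 1071 Gregorian.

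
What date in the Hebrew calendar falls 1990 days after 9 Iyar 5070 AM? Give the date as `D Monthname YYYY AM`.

The starting date is JDN 2199635; 2199635 + 1990 = 2201625.
JDN 2201625 corresponds to 21 Tishrei 5076 AM.

21 Tishrei 5076 AM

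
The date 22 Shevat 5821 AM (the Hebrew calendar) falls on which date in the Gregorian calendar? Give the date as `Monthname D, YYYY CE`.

Julian Day Number of the source date = 2473868.
Converting JDN 2473868 to the Gregorian calendar gives 12 February 2061 CE.

February 12, 2061 CE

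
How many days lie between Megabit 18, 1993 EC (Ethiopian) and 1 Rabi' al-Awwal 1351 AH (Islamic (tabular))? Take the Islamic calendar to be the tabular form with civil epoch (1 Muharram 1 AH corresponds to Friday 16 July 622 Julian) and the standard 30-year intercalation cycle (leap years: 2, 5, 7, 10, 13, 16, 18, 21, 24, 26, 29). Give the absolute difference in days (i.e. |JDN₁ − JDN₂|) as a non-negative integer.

25102

First date → JDN 2451996; second date → JDN 2426894.
The interval is |2451996 − 2426894| = 25102 days.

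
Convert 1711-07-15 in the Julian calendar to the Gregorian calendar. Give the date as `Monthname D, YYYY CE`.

The Julian–Gregorian offset here is 11 days (Julian trailing).
15 July 1711 Julian + 11 days → 26 July 1711 Gregorian.

July 26, 1711 CE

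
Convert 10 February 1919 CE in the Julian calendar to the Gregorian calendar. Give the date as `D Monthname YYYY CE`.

23 February 1919 CE

The Julian–Gregorian offset here is 13 days (Julian trailing).
10 February 1919 Julian + 13 days → 23 February 1919 Gregorian.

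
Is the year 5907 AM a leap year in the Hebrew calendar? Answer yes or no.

yes

Hebrew year 5907 is year 17 of its 19-year Metonic cycle; leap years are at positions 3, 6, 8, 11, 14, 17, 19, so it is a leap year (13 months).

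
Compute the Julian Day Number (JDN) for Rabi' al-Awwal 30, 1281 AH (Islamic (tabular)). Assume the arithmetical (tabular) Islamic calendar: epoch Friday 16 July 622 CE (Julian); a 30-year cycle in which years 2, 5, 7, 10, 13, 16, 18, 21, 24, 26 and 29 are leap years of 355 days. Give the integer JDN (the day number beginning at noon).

Equivalently 2 September 1864 (Gregorian).
JDN 2400001 is 17 November 1858 CE (Gregorian), MJD 0; the target day is +2116 days from there, so JDN = 2402117.

2402117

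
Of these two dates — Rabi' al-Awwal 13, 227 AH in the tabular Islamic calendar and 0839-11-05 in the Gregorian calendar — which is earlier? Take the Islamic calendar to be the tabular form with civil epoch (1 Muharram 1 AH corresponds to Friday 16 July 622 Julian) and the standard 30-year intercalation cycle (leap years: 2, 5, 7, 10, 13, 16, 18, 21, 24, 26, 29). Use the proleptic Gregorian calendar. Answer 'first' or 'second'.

second

First date → JDN 2028598; second date → JDN 2027807.
JDN 2027807 < JDN 2028598, so the second date is earlier.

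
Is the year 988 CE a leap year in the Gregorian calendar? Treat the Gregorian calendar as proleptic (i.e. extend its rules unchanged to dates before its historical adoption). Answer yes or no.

988 is divisible by 4 and not by 100, so it is a leap year.

yes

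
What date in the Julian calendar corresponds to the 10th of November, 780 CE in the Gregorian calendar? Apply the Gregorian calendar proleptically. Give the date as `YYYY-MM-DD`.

0780-11-06

At this point the Julian calendar is 4 days behind the Gregorian.
10 November 780 Gregorian − 4 days → 6 November 780 Julian.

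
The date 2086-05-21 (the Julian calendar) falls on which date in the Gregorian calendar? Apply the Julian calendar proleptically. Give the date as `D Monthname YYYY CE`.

At this point the Julian calendar is 13 days behind the Gregorian.
21 May 2086 Julian + 13 days → 3 June 2086 Gregorian.

3 June 2086 CE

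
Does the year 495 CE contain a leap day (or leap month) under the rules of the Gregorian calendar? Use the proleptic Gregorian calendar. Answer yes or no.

495 is not divisible by 4, so it is a common year.

no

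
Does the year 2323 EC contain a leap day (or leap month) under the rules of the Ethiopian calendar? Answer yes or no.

yes

2323 mod 4 = 3; in the Ethiopian calendar a year is leap when year mod 4 = 3, so it is a leap year.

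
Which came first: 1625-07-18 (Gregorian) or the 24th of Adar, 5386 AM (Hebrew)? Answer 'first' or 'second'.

first

Converting both to JDN: 2314778 vs 2315025; the smaller is the first.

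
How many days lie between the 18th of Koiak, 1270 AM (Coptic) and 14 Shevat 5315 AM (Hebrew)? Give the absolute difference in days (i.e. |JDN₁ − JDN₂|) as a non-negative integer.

First date → JDN 2288639; second date → JDN 2289027.
The interval is |2288639 − 2289027| = 388 days.

388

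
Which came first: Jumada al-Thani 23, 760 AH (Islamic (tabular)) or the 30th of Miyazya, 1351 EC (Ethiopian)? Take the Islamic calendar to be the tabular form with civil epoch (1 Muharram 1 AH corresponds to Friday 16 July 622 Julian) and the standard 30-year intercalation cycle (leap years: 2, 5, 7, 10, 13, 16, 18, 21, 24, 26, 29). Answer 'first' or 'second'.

second

First date → JDN 2217574; second date → JDN 2217547.
JDN 2217547 < JDN 2217574, so the second date is earlier.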